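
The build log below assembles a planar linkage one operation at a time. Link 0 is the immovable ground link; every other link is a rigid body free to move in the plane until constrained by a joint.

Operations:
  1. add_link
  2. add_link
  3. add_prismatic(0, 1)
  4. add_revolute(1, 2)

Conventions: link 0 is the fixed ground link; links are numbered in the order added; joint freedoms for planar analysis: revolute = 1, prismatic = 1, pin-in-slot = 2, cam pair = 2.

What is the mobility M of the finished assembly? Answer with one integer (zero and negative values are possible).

ground; <1,0,0>
#1 <2,0,0>
#2 <3,0,0>
P:0↔1 J1 <3,1,0>
R:1↔2 J1 <3,2,0>
3×2 − 2×2 − 1×0 = 2

M = 2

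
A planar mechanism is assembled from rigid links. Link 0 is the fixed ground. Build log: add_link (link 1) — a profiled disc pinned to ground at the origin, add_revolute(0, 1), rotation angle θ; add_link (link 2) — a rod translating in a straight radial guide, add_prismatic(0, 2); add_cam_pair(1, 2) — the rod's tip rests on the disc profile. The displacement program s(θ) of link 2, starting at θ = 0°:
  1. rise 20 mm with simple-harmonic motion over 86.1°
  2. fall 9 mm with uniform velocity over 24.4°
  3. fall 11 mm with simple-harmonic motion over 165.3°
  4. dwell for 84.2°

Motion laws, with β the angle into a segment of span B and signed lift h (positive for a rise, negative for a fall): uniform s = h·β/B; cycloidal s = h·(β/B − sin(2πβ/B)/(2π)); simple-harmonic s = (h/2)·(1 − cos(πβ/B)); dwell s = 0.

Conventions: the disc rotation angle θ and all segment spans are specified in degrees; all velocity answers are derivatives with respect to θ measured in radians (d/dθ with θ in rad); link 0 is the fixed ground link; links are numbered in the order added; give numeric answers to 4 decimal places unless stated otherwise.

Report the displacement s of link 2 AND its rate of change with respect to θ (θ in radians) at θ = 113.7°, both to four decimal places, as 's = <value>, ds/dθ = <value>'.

seg 1 [0°–86.1°] simple-harmonic, h=20: full span → s += 20 → s = 20.0000
seg 2 [86.1°–110.5°] uniform, h=-9: full span → s += -9 → s = 11.0000
seg 3 [110.5°–275.8°] simple-harmonic, h=-11: θ=113.7° here. β=3.2, B=165.3. -11/2·(1 − cos(π·0.0194)) = -0.0102 → s = 10.9898
velocity in seg [110.5°–275.8°] (simple-harmonic), θ in radians: β = 3.2° = 0.0559 rad, B = 165.3° = 2.8850 rad; ds/dθ = (πh/(2B)) sin(πβ/B) = (π·(-11)/(2·2.8850)) sin(π·0.0194) = -0.364017 mm/rad

s = 10.9898, ds/dθ = -0.3640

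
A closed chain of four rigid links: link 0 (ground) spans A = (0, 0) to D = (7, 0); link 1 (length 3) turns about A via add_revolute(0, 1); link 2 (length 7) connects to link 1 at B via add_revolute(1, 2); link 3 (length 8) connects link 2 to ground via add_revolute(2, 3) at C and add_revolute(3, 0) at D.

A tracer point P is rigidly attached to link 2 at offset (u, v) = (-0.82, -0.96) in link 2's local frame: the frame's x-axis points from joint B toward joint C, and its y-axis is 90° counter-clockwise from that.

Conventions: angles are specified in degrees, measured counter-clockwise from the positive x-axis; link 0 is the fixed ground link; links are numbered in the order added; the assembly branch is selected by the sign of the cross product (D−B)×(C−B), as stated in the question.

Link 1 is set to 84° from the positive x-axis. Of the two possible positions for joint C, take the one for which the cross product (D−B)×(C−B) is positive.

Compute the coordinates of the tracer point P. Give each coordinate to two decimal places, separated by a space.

A=(0,0), D=(7.00,0)
B = A + 3.00·(cos84°, sin84°) = (0.3136, 2.9836)
|BD| = 7.3219
circle(B,7.00) ∩ circle(D,8.00): a=2.6366, h=6.4845
  candidates: C₊=(5.3637,7.8309) cross=47.478; C₋=(0.0790,-4.0125) cross=-47.478
  branch + wants cross > 0 → take C=(5.3637,7.8309) (cross=47.478)
ex = (C−B)/|BC| = (0.7214,0.6925); ey = (-0.6925,0.7214)
P = B + -0.82·ex + -0.96·ey = (0.3868,1.7232)

0.39 1.72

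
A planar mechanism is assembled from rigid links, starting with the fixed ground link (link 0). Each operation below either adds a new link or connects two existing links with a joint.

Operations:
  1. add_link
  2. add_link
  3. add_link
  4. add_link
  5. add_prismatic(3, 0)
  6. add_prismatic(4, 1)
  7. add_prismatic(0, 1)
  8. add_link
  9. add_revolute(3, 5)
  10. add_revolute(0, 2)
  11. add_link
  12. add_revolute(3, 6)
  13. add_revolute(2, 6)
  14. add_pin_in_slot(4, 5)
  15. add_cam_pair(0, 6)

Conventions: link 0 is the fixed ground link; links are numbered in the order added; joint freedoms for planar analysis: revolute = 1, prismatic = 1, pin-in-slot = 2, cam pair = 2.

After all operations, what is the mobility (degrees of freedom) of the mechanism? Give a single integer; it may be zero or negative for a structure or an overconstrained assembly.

(L,J1,J2)=(1,0,0); link0 fixed
link1: (2,0,0)
link2: (3,0,0)
link3: (4,0,0)
link4: (5,0,0)
P 3-0 [J1]: (5,1,0)
P 4-1 [J1]: (5,2,0)
P 0-1 [J1]: (5,3,0)
link5: (6,3,0)
R 3-5 [J1]: (6,4,0)
R 0-2 [J1]: (6,5,0)
link6: (7,5,0)
R 3-6 [J1]: (7,6,0)
R 2-6 [J1]: (7,7,0)
PS 4-5 [J2]: (7,7,1)
C 0-6 [J2]: (7,7,2)
Grübler: 3·6 − 2·7 − 2 = 2

M = 2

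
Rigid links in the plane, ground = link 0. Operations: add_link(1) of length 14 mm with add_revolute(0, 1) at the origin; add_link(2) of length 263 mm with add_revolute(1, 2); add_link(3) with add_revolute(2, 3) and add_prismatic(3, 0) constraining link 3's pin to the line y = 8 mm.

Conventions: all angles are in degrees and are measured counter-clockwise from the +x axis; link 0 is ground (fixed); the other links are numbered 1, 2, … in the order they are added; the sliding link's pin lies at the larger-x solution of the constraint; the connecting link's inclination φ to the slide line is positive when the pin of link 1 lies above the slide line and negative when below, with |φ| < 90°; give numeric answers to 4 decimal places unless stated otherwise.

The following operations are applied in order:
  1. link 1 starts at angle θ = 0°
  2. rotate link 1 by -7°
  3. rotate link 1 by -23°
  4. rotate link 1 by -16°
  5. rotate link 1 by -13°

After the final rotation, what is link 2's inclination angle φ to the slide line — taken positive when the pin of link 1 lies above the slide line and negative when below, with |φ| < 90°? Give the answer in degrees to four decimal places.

geometry: r = 14 mm, L = 263 mm, e = 8 mm; θ starts at 0°
rotate link 1 by -7°: θ ← 0° -7° = -7°
rotate link 1 by -23°: θ ← -7° -23° = -30°
rotate link 1 by -16°: θ ← -30° -16° = -46°
rotate link 1 by -13°: θ ← -46° -13° = -59°
h = r sin θ − e = -12.000342 − 8 = -20.000342
sin φ = h / L = -20.000342 / 263 = -0.07604693
φ = arcsin(-0.07604693) = -4.361379°

-4.3614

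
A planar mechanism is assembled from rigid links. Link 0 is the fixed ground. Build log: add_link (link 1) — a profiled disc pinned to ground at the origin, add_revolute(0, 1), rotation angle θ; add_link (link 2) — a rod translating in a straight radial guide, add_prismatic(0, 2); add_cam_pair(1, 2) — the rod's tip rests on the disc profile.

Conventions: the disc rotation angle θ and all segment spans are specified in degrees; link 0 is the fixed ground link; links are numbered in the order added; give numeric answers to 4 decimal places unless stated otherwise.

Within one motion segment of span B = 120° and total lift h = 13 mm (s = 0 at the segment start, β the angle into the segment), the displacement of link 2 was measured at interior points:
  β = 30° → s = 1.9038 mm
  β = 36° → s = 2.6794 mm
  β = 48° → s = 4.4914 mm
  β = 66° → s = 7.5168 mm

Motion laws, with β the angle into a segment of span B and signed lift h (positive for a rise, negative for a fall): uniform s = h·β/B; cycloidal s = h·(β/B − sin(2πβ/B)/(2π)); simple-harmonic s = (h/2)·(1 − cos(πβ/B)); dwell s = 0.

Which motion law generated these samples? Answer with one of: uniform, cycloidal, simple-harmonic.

candidates at β/B = r: uniform s = h·r (linear in β); cycloidal s = h·(r − sin(2πr)/(2π)); simple-harmonic s = (h/2)(1 − cos(πr))
β=30°: printed 1.9038 | uniform 3.2500, cycloidal 1.1810, simple-harmonic 1.9038
β=36°: printed 2.6794 | uniform 3.9000, cycloidal 1.9323, simple-harmonic 2.6794
β=48°: printed 4.4914 | uniform 5.2000, cycloidal 3.9839, simple-harmonic 4.4914
β=66°: printed 7.5168 | uniform 7.1500, cycloidal 7.7894, simple-harmonic 7.5168
only one law matches every sample → simple-harmonic

simple-harmonic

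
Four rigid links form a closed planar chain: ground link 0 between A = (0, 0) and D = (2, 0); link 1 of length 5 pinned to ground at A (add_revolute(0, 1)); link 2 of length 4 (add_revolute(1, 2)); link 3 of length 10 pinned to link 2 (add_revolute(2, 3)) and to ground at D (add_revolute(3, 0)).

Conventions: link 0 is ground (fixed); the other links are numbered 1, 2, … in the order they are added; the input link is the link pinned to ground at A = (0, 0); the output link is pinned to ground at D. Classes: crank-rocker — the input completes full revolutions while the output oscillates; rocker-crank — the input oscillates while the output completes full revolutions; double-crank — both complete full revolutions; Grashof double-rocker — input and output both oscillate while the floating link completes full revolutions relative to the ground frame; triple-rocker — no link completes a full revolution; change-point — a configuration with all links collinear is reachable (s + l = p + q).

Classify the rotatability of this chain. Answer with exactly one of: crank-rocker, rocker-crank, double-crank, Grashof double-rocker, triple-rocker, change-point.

lengths: ground=2, input=5, coupler=4, output=10
sorted: s=2 (shortest), l=10 (longest), p+q=9
s + l = 12 vs p + q = 9
s + l > p + q → non-Grashof → no link fully rotates → triple-rocker

triple-rocker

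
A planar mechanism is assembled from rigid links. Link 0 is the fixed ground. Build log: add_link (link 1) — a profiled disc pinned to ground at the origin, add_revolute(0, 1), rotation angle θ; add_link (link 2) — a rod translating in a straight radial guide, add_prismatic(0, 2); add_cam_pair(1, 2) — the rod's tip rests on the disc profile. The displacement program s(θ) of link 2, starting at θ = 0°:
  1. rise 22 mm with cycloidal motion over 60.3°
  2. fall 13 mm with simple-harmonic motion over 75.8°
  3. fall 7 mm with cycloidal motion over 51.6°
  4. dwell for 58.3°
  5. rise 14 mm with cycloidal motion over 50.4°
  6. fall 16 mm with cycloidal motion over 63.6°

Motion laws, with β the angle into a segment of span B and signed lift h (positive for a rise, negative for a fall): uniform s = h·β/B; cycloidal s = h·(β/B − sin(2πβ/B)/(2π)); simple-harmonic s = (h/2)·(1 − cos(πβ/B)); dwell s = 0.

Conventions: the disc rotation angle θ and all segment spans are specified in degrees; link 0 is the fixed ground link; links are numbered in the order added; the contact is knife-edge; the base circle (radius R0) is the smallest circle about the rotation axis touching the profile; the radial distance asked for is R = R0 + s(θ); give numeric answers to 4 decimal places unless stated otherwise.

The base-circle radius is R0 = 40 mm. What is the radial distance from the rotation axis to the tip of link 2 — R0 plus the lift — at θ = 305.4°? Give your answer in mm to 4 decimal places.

seg 1 [0°–60.3°] cycloidal, h=22: full span → s += 22 → s = 22.0000
seg 2 [60.3°–136.1°] simple-harmonic, h=-13: full span → s += -13 → s = 9.0000
seg 3 [136.1°–187.7°] cycloidal, h=-7: full span → s += -7 → s = 2.0000
seg 4 [187.7°–246°] dwell: s stays 2.0000
seg 5 [246°–296.4°] cycloidal, h=14: full span → s += 14 → s = 16.0000
seg 6 [296.4°–360°] cycloidal, h=-16: θ=305.4° here. β=9, B=63.6. -16·(0.1415 − sin(2π·0.1415)/(2π)) = -0.2867 → s = 15.7133
R = R0 + s = 40 + 15.7133 = 55.7133

55.7133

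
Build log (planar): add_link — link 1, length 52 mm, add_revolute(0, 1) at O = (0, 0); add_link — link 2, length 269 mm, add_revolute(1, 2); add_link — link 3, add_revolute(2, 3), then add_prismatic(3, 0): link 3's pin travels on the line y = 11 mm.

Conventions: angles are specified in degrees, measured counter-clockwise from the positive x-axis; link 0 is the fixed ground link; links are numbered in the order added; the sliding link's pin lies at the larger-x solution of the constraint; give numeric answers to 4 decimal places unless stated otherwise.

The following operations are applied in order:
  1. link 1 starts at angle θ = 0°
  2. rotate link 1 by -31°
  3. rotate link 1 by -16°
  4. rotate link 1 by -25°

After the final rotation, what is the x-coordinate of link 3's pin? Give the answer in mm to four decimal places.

geometry: r = 52 mm, L = 269 mm, e = 11 mm; θ starts at 0°
rotate link 1 by -31°: θ ← 0° -31° = -31°
rotate link 1 by -16°: θ ← -31° -16° = -47°
rotate link 1 by -25°: θ ← -47° -25° = -72°
crank pin P = (r cos θ, r sin θ) = (16.068884, -49.454939)
h = r sin θ − e = -49.454939 − 11 = -60.454939
x = r cos θ + √(L² − h²) = 16.068884 + 262.118676 = 278.187560

278.1876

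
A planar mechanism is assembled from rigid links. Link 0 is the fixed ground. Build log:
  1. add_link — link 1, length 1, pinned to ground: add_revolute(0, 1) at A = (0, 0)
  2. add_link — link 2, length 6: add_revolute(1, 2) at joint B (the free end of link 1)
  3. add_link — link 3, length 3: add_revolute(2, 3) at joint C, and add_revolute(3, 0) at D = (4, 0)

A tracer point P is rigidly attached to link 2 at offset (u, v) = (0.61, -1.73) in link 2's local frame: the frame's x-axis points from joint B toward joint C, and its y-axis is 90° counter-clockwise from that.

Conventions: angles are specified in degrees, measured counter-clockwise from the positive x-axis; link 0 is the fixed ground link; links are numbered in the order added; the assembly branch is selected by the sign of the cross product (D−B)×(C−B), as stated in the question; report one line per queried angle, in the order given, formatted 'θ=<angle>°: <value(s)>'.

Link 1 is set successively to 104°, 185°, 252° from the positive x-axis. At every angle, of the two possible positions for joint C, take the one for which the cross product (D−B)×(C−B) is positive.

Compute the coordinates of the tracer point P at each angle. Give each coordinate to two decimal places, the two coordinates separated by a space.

A=(0,0), D=(4.00,0)
θ=104°: B = A + 1.00·(cos104°, sin104°) = (-0.2419, 0.9703)
θ=104°: |BD| = 4.3515
θ=104°: circle(B,6.00) ∩ circle(D,3.00): a=5.2781, h=2.8533
θ=104°:   candidates: C₊=(5.5396,2.5748) cross=12.416; C₋=(4.2671,-2.9881) cross=-12.416
θ=104°:   branch + wants cross > 0 → take C=(5.5396,2.5748) (cross=12.416)
θ=104°: ex = (C−B)/|BC| = (0.9636,0.2674); ey = (-0.2674,0.9636)
θ=104°: P = B + 0.61·ex + -1.73·ey = (0.8085,-0.5336)
θ=185°: B = A + 1.00·(cos185°, sin185°) = (-0.9962, -0.0872)
θ=185°: |BD| = 4.9970
θ=185°: circle(B,6.00) ∩ circle(D,3.00): a=5.2001, h=2.9931
θ=185°:   candidates: C₊=(4.1509,2.9962) cross=14.956; C₋=(4.2553,-2.9891) cross=-14.956
θ=185°:   branch + wants cross > 0 → take C=(4.1509,2.9962) (cross=14.956)
θ=185°: ex = (C−B)/|BC| = (0.8579,0.5139); ey = (-0.5139,0.8579)
θ=185°: P = B + 0.61·ex + -1.73·ey = (0.4161,-1.2578)
θ=252°: B = A + 1.00·(cos252°, sin252°) = (-0.3090, -0.9511)
θ=252°: |BD| = 4.4127
θ=252°: circle(B,6.00) ∩ circle(D,3.00): a=5.2657, h=2.8762
θ=252°:   candidates: C₊=(4.2130,2.9924) cross=12.692; C₋=(5.4528,-2.6248) cross=-12.692
θ=252°:   branch + wants cross > 0 → take C=(4.2130,2.9924) (cross=12.692)
θ=252°: ex = (C−B)/|BC| = (0.7537,0.6572); ey = (-0.6572,0.7537)
θ=252°: P = B + 0.61·ex + -1.73·ey = (1.2878,-1.8540)

θ=104°: 0.81 -0.53
θ=185°: 0.42 -1.26
θ=252°: 1.29 -1.85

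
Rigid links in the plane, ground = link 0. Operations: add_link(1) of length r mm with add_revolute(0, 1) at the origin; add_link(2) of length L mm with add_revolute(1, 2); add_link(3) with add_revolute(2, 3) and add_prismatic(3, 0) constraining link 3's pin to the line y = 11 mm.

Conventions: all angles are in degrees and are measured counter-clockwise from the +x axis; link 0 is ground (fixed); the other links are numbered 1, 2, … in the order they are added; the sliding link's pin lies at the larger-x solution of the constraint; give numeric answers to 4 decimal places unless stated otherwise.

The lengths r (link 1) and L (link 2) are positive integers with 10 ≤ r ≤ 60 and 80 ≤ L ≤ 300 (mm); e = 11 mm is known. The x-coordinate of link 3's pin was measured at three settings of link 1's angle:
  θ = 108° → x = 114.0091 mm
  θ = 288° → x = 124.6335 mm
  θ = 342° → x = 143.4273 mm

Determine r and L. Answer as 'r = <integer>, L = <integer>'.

constraint per measurement: (x − r cos θ)² + (r sin θ − e)² = L²
subtracting the θ₁ and θ₂ equations cancels the r² and L² terms:
r = (x₁² − x₂²) / (2[(x₁cos θ₁ + e sin θ₁) − (x₂cos θ₂ + e sin θ₂)]) = 24.0001 → r = 24
L² = (x₁ − r cos θ₁)² + (r sin θ₁ − e)² = 14883.9930 → L = 122.0000 → L = 122
check at θ₃=342°: x = 143.4273 (printed 143.4273) ✓

r = 24, L = 122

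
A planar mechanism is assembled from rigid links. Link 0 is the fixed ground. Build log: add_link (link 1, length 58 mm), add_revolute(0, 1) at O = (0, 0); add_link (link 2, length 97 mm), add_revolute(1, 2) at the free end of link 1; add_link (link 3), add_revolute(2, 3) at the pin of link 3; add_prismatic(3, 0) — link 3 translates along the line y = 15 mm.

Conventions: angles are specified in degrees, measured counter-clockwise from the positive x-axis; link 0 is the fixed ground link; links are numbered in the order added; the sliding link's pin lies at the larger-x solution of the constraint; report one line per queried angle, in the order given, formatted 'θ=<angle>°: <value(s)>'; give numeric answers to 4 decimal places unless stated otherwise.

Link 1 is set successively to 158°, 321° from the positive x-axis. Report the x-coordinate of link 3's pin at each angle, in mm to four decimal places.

geometry: r = 58 mm, L = 97 mm, e = 15 mm
θ=158°: crank pin P = (r cos θ, r sin θ) = (-53.776664, 21.727182)
θ=158°: h = r sin θ − e = 21.727182 − 15 = 6.727182
θ=158°: x = r cos θ + √(L² − h²) = -53.776664 + 96.766446 = 42.989782
θ=321°: crank pin P = (r cos θ, r sin θ) = (45.074466, -36.500583)
θ=321°: h = r sin θ − e = -36.500583 − 15 = -51.500583
θ=321°: x = r cos θ + √(L² − h²) = 45.074466 + 82.199087 = 127.273553

θ=158°: 42.9898
θ=321°: 127.2736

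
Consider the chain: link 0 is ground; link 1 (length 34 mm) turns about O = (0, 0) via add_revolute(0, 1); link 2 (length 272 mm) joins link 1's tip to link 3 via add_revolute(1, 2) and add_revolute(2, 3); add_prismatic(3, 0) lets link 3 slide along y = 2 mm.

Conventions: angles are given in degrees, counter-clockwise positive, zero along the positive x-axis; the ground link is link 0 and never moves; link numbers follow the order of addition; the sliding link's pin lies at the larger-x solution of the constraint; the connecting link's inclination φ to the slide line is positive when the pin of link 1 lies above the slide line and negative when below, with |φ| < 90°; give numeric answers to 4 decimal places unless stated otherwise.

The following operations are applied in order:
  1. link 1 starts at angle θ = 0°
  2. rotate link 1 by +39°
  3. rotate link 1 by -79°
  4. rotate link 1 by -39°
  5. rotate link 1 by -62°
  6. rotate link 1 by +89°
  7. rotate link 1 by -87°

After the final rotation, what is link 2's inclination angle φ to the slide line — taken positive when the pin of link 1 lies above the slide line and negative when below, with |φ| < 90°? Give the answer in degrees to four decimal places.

geometry: r = 34 mm, L = 272 mm, e = 2 mm; θ starts at 0°
rotate link 1 by +39°: θ ← 0° +39° = 39°
rotate link 1 by -79°: θ ← 39° -79° = -40°
rotate link 1 by -39°: θ ← -40° -39° = -79°
rotate link 1 by -62°: θ ← -79° -62° = -141°
rotate link 1 by +89°: θ ← -141° +89° = -52°
rotate link 1 by -87°: θ ← -52° -87° = -139°
h = r sin θ − e = -22.306007 − 2 = -24.306007
sin φ = h / L = -24.306007 / 272 = -0.08936032
φ = arcsin(-0.08936032) = -5.126808°

-5.1268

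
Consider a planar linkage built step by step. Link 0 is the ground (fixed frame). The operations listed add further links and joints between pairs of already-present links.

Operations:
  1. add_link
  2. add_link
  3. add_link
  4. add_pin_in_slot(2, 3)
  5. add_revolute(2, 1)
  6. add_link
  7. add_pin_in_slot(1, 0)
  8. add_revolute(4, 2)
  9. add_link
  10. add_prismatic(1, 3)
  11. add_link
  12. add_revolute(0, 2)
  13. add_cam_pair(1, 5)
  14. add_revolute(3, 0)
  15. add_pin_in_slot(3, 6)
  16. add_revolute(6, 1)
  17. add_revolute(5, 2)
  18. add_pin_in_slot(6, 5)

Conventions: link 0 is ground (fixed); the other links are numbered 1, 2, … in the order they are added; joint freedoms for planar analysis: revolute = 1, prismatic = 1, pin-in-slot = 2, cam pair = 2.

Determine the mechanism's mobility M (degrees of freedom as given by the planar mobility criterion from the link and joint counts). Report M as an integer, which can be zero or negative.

(L,J1,J2)=(1,0,0); link0 fixed
link1: (2,0,0)
link2: (3,0,0)
link3: (4,0,0)
PS 2-3 [J2]: (4,0,1)
R 2-1 [J1]: (4,1,1)
link4: (5,1,1)
PS 1-0 [J2]: (5,1,2)
R 4-2 [J1]: (5,2,2)
link5: (6,2,2)
P 1-3 [J1]: (6,3,2)
link6: (7,3,2)
R 0-2 [J1]: (7,4,2)
C 1-5 [J2]: (7,4,3)
R 3-0 [J1]: (7,5,3)
PS 3-6 [J2]: (7,5,4)
R 6-1 [J1]: (7,6,4)
R 5-2 [J1]: (7,7,4)
PS 6-5 [J2]: (7,7,5)
Grübler: 3·6 − 2·7 − 5 = -1

M = -1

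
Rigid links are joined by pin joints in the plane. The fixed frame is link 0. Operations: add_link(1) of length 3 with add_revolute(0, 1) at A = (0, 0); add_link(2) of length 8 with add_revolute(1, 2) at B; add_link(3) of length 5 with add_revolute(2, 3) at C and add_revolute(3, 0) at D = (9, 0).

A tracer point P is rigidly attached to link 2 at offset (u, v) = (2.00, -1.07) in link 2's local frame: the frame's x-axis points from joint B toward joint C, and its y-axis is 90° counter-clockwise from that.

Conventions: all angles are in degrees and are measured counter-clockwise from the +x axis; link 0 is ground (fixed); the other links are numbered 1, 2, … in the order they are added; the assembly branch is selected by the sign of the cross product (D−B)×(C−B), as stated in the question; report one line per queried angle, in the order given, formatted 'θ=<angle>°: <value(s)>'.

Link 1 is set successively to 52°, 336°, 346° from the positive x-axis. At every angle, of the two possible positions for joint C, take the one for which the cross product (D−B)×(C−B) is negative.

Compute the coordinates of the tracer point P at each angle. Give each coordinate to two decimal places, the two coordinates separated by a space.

A=(0,0), D=(9.00,0)
θ=52°: B = A + 3.00·(cos52°, sin52°) = (1.8470, 2.3640)
θ=52°: |BD| = 7.5335
θ=52°: circle(B,8.00) ∩ circle(D,5.00): a=6.3552, h=4.8592
θ=52°:   candidates: C₊=(9.4060,4.9835) cross=36.607; C₋=(6.3564,-4.2440) cross=-36.607
θ=52°:   branch - wants cross < 0 → take C=(6.3564,-4.2440) (cross=-36.607)
θ=52°: ex = (C−B)/|BC| = (0.5637,-0.8260); ey = (0.8260,0.5637)
θ=52°: P = B + 2.00·ex + -1.07·ey = (2.0905,0.1089)
θ=336°: B = A + 3.00·(cos336°, sin336°) = (2.7406, -1.2202)
θ=336°: |BD| = 6.3772
θ=336°: circle(B,8.00) ∩ circle(D,5.00): a=6.2464, h=4.9983
θ=336°:   candidates: C₊=(7.9152,4.8809) cross=31.875; C₋=(9.8280,-4.9310) cross=-31.875
θ=336°:   branch - wants cross < 0 → take C=(9.8280,-4.9310) (cross=-31.875)
θ=336°: ex = (C−B)/|BC| = (0.8859,-0.4638); ey = (0.4638,0.8859)
θ=336°: P = B + 2.00·ex + -1.07·ey = (4.0162,-3.0958)
θ=346°: B = A + 3.00·(cos346°, sin346°) = (2.9109, -0.7258)
θ=346°: |BD| = 6.1322
θ=346°: circle(B,8.00) ∩ circle(D,5.00): a=6.2460, h=4.9987
θ=346°:   candidates: C₊=(8.5214,4.9770) cross=30.653; C₋=(9.7046,-4.9501) cross=-30.653
θ=346°:   branch - wants cross < 0 → take C=(9.7046,-4.9501) (cross=-30.653)
θ=346°: ex = (C−B)/|BC| = (0.8492,-0.5280); ey = (0.5280,0.8492)
θ=346°: P = B + 2.00·ex + -1.07·ey = (4.0443,-2.6905)

θ=52°: 2.09 0.11
θ=336°: 4.02 -3.10
θ=346°: 4.04 -2.69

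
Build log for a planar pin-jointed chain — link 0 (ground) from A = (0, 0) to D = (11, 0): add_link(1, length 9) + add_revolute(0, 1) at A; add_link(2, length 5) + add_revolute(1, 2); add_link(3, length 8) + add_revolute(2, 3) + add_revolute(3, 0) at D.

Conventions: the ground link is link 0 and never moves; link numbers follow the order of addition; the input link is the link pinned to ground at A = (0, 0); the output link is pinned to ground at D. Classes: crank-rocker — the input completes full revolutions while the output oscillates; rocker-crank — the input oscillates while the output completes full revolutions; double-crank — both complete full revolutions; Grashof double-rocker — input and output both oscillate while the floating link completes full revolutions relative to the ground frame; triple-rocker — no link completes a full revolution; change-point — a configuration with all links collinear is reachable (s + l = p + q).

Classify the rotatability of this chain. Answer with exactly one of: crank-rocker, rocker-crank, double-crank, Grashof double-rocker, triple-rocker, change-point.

lengths: ground=11, input=9, coupler=5, output=8
sorted: s=5 (shortest), l=11 (longest), p+q=17
s + l = 16 vs p + q = 17
s + l < p + q (Grashof) with shortest = coupler link → Grashof double-rocker

Grashof double-rocker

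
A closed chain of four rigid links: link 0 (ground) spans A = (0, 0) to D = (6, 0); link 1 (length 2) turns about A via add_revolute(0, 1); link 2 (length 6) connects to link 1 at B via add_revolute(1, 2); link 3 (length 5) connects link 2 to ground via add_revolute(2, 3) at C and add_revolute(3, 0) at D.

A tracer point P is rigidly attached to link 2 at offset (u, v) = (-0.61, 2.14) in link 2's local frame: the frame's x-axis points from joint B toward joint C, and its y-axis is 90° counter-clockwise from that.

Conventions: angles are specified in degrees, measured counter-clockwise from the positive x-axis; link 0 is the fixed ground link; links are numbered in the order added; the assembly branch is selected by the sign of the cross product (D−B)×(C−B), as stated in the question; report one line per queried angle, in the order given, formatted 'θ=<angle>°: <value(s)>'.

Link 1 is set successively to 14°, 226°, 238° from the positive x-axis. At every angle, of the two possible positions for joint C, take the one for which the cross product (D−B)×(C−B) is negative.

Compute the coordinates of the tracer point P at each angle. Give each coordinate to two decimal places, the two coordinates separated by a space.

A=(0,0), D=(6.00,0)
θ=14°: B = A + 2.00·(cos14°, sin14°) = (1.9406, 0.4838)
θ=14°: |BD| = 4.0881
θ=14°: circle(B,6.00) ∩ circle(D,5.00): a=3.3894, h=4.9509
θ=14°:   candidates: C₊=(5.8922,4.9988) cross=20.240; C₋=(4.7202,-4.8334) cross=-20.240
θ=14°:   branch - wants cross < 0 → take C=(4.7202,-4.8334) (cross=-20.240)
θ=14°: ex = (C−B)/|BC| = (0.4633,-0.8862); ey = (0.8862,0.4633)
θ=14°: P = B + -0.61·ex + 2.14·ey = (3.5545,2.0158)
θ=226°: B = A + 2.00·(cos226°, sin226°) = (-1.3893, -1.4387)
θ=226°: |BD| = 7.5281
θ=226°: circle(B,6.00) ∩ circle(D,5.00): a=4.4946, h=3.9747
θ=226°:   candidates: C₊=(2.2629,3.3217) cross=29.922; C₋=(3.7821,-4.4812) cross=-29.922
θ=226°:   branch - wants cross < 0 → take C=(3.7821,-4.4812) (cross=-29.922)
θ=226°: ex = (C−B)/|BC| = (0.8619,-0.5071); ey = (0.5071,0.8619)
θ=226°: P = B + -0.61·ex + 2.14·ey = (-0.8299,0.7151)
θ=238°: B = A + 2.00·(cos238°, sin238°) = (-1.0598, -1.6961)
θ=238°: |BD| = 7.2607
θ=238°: circle(B,6.00) ∩ circle(D,5.00): a=4.3879, h=4.0923
θ=238°:   candidates: C₊=(2.2507,3.3080) cross=29.713; C₋=(4.1626,-4.6501) cross=-29.713
θ=238°:   branch - wants cross < 0 → take C=(4.1626,-4.6501) (cross=-29.713)
θ=238°: ex = (C−B)/|BC| = (0.8704,-0.4923); ey = (0.4923,0.8704)
θ=238°: P = B + -0.61·ex + 2.14·ey = (-0.5372,0.4669)

θ=14°: 3.55 2.02
θ=226°: -0.83 0.72
θ=238°: -0.54 0.47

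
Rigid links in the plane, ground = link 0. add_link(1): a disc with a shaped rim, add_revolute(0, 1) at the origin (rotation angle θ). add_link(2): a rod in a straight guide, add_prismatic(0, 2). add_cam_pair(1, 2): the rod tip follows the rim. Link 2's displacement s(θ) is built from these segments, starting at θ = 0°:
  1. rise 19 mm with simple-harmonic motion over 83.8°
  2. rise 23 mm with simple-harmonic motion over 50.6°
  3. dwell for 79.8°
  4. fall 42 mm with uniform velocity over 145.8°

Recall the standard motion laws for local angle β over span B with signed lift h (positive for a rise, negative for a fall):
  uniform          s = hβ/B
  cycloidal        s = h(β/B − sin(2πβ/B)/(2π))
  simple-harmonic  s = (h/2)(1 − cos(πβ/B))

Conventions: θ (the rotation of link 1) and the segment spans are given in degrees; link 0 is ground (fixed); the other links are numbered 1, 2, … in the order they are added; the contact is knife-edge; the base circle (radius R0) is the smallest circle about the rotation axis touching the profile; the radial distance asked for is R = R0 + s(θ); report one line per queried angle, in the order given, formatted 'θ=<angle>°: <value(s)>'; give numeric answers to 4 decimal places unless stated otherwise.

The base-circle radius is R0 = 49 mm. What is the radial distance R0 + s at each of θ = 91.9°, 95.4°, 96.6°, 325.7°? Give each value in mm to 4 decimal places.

segment 1 (0° to 83.8°, simple-harmonic, h = 19) is passed completely: s = 0.0000 + (19) = 19.0000
θ = 91.9° falls in segment 2 (83.8° to 134.4°, simple-harmonic, h = 23): β = 91.9 − 83.8 = 8.1°, B = 50.6°; Δs = 23/2·(1 − cos(π·0.1601)) = 1.4238; s = 19.0000 + 1.4238 = 20.4238
θ = 95.4° falls in segment 2 (83.8° to 134.4°, simple-harmonic, h = 23): β = 95.4 − 83.8 = 11.6°, B = 50.6°; Δs = 23/2·(1 − cos(π·0.2292)) = 2.8558; s = 19.0000 + 2.8558 = 21.8558
θ = 96.6° falls in segment 2 (83.8° to 134.4°, simple-harmonic, h = 23): β = 96.6 − 83.8 = 12.8°, B = 50.6°; Δs = 23/2·(1 − cos(π·0.2530)) = 3.4444; s = 19.0000 + 3.4444 = 22.4444
segment 2 (83.8° to 134.4°, simple-harmonic, h = 23) is passed completely: s = 19.0000 + (23) = 42.0000
segment 3 (134.4° to 214.2°, dwell): s unchanged at 42.0000
θ = 325.7° falls in segment 4 (214.2° to 360°, uniform, h = -42): β = 325.7 − 214.2 = 111.5°, B = 145.8°; Δs = -42·111.5/145.8 = -32.1193; s = 42.0000 − 32.1193 = 9.8807
θ=91.9°: R = R0 + s = 49 + 20.4238 = 69.4238
θ=95.4°: R = R0 + s = 49 + 21.8558 = 70.8558
θ=96.6°: R = R0 + s = 49 + 22.4444 = 71.4444
θ=325.7°: R = R0 + s = 49 + 9.8807 = 58.8807

θ=91.9°: 69.4238
θ=95.4°: 70.8558
θ=96.6°: 71.4444
θ=325.7°: 58.8807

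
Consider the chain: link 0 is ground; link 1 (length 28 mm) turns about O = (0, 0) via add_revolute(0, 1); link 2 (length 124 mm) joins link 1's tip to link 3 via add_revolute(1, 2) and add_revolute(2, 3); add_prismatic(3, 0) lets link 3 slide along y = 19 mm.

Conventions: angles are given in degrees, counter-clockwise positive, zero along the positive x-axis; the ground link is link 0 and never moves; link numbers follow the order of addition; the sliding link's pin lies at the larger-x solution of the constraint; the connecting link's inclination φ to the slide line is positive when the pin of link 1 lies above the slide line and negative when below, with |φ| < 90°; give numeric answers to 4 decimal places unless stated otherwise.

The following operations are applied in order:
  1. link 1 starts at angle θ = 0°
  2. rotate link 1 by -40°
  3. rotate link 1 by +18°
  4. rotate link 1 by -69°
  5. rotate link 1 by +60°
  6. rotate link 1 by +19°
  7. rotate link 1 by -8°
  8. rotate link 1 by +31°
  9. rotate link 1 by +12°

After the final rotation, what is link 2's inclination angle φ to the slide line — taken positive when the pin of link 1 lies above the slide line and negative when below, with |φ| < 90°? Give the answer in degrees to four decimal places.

geometry: r = 28 mm, L = 124 mm, e = 19 mm; θ starts at 0°
rotate link 1 by -40°: θ ← 0° -40° = -40°
rotate link 1 by +18°: θ ← -40° +18° = -22°
rotate link 1 by -69°: θ ← -22° -69° = -91°
rotate link 1 by +60°: θ ← -91° +60° = -31°
rotate link 1 by +19°: θ ← -31° +19° = -12°
rotate link 1 by -8°: θ ← -12° -8° = -20°
rotate link 1 by +31°: θ ← -20° +31° = 11°
rotate link 1 by +12°: θ ← 11° +12° = 23°
h = r sin θ − e = 10.940472 − 19 = -8.059528
sin φ = h / L = -8.059528 / 124 = -0.06499620
φ = arcsin(-0.06499620) = -3.726635°

-3.7266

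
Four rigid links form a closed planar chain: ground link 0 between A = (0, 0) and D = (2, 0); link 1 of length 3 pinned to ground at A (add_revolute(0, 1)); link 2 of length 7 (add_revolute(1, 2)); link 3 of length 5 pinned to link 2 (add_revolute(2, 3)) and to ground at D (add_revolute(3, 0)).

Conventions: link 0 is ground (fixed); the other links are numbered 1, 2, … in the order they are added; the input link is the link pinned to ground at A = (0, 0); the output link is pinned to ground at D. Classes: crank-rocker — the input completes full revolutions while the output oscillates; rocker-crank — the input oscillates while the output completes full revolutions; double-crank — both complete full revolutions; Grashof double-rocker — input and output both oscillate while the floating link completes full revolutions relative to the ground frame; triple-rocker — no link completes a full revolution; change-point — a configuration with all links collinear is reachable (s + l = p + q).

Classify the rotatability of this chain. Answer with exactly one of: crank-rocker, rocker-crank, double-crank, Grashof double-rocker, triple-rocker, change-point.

lengths: ground=2, input=3, coupler=7, output=5
sorted: s=2 (shortest), l=7 (longest), p+q=8
s + l = 9 vs p + q = 8
s + l > p + q → non-Grashof → no link fully rotates → triple-rocker

triple-rocker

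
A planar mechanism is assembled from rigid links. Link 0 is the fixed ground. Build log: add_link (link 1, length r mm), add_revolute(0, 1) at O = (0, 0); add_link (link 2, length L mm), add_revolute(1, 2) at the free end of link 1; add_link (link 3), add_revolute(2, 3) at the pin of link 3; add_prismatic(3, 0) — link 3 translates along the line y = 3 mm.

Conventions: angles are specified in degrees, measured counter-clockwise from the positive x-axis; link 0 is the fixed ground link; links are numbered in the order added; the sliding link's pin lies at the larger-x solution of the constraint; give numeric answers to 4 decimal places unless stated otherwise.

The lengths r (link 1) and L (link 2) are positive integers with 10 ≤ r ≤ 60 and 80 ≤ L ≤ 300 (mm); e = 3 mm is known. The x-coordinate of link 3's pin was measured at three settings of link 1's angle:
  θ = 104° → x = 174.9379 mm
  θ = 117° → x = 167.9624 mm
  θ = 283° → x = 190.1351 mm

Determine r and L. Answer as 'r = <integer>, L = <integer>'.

constraint per measurement: (x − r cos θ)² + (r sin θ − e)² = L²
subtracting the θ₁ and θ₂ equations cancels the r² and L² terms:
r = (x₁² − x₂²) / (2[(x₁cos θ₁ + e sin θ₁) − (x₂cos θ₂ + e sin θ₂)]) = 35.0001 → r = 35
L² = (x₁ − r cos θ₁)² + (r sin θ₁ − e)² = 34595.9983 → L = 186.0000 → L = 186
check at θ₃=283°: x = 190.1351 (printed 190.1351) ✓

r = 35, L = 186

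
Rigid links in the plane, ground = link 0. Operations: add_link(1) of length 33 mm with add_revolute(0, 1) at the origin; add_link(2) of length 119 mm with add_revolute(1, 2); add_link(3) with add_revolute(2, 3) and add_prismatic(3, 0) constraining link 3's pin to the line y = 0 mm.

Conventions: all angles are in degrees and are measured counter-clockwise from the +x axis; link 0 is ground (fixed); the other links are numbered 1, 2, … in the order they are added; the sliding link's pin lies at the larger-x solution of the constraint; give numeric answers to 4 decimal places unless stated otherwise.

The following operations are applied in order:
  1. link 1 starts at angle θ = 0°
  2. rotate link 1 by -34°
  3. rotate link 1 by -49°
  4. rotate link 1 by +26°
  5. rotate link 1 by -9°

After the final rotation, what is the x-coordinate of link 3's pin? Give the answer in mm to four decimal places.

geometry: r = 33 mm, L = 119 mm, e = 0 mm; θ starts at 0°
rotate link 1 by -34°: θ ← 0° -34° = -34°
rotate link 1 by -49°: θ ← -34° -49° = -83°
rotate link 1 by +26°: θ ← -83° +26° = -57°
rotate link 1 by -9°: θ ← -57° -9° = -66°
crank pin P = (r cos θ, r sin θ) = (13.422309, -30.147000)
h = r sin θ − e = -30.147000 − 0 = -30.147000
x = r cos θ + √(L² − h²) = 13.422309 + 115.118019 = 128.540329

128.5403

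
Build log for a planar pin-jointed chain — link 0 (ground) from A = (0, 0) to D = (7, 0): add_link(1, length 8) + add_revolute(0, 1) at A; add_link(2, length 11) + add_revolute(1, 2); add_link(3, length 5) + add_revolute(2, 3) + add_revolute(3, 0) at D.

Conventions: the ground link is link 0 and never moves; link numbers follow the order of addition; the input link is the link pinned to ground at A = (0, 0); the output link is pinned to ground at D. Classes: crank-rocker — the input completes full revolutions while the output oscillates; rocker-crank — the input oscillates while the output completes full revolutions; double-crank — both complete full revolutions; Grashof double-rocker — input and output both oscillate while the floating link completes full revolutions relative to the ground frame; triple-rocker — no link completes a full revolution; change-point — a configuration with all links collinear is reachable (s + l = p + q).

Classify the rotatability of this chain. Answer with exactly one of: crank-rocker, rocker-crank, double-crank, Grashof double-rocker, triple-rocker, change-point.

lengths: ground=7, input=8, coupler=11, output=5
sorted: s=5 (shortest), l=11 (longest), p+q=15
s + l = 16 vs p + q = 15
s + l > p + q → non-Grashof → no link fully rotates → triple-rocker

triple-rocker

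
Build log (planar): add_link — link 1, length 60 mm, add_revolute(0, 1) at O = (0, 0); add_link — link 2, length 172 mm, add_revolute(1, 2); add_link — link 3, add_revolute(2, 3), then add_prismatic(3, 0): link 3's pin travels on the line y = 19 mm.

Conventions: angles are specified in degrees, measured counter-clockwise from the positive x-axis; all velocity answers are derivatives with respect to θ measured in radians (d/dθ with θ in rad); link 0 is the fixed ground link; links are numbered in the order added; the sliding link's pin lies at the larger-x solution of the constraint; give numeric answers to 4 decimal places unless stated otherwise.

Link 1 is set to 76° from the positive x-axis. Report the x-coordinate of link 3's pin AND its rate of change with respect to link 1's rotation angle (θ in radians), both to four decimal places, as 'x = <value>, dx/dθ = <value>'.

geometry: r = 60 mm, L = 172 mm, e = 19 mm
crank pin P = (r cos θ, r sin θ) = (14.515314, 58.217744)
h = r sin θ − e = 58.217744 − 19 = 39.217744
x = r cos θ + √(L² − h²) = 14.515314 + 167.469306 = 181.984620
dx/dθ = −r sin θ − h·r cos θ/√(L² − h²) (θ in radians; h = 39.217744) = -61.616921

x = 181.9846, dx/dθ = -61.6169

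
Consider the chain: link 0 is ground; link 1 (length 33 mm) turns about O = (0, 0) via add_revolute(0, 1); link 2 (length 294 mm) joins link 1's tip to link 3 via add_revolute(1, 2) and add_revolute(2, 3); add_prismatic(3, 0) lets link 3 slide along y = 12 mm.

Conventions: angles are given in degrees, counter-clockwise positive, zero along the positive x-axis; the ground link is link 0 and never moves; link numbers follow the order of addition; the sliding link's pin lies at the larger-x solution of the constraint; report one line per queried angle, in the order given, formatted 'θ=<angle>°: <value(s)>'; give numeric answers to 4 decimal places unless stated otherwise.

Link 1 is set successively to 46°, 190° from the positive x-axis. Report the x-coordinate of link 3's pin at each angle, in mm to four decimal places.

geometry: r = 33 mm, L = 294 mm, e = 12 mm
θ=46°: crank pin P = (r cos θ, r sin θ) = (22.923726, 23.738213)
θ=46°: h = r sin θ − e = 23.738213 − 12 = 11.738213
θ=46°: x = r cos θ + √(L² − h²) = 22.923726 + 293.765577 = 316.689303
θ=190°: crank pin P = (r cos θ, r sin θ) = (-32.498656, -5.730390)
θ=190°: h = r sin θ − e = -5.730390 − 12 = -17.730390
θ=190°: x = r cos θ + √(L² − h²) = -32.498656 + 293.464876 = 260.966220

θ=46°: 316.6893
θ=190°: 260.9662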